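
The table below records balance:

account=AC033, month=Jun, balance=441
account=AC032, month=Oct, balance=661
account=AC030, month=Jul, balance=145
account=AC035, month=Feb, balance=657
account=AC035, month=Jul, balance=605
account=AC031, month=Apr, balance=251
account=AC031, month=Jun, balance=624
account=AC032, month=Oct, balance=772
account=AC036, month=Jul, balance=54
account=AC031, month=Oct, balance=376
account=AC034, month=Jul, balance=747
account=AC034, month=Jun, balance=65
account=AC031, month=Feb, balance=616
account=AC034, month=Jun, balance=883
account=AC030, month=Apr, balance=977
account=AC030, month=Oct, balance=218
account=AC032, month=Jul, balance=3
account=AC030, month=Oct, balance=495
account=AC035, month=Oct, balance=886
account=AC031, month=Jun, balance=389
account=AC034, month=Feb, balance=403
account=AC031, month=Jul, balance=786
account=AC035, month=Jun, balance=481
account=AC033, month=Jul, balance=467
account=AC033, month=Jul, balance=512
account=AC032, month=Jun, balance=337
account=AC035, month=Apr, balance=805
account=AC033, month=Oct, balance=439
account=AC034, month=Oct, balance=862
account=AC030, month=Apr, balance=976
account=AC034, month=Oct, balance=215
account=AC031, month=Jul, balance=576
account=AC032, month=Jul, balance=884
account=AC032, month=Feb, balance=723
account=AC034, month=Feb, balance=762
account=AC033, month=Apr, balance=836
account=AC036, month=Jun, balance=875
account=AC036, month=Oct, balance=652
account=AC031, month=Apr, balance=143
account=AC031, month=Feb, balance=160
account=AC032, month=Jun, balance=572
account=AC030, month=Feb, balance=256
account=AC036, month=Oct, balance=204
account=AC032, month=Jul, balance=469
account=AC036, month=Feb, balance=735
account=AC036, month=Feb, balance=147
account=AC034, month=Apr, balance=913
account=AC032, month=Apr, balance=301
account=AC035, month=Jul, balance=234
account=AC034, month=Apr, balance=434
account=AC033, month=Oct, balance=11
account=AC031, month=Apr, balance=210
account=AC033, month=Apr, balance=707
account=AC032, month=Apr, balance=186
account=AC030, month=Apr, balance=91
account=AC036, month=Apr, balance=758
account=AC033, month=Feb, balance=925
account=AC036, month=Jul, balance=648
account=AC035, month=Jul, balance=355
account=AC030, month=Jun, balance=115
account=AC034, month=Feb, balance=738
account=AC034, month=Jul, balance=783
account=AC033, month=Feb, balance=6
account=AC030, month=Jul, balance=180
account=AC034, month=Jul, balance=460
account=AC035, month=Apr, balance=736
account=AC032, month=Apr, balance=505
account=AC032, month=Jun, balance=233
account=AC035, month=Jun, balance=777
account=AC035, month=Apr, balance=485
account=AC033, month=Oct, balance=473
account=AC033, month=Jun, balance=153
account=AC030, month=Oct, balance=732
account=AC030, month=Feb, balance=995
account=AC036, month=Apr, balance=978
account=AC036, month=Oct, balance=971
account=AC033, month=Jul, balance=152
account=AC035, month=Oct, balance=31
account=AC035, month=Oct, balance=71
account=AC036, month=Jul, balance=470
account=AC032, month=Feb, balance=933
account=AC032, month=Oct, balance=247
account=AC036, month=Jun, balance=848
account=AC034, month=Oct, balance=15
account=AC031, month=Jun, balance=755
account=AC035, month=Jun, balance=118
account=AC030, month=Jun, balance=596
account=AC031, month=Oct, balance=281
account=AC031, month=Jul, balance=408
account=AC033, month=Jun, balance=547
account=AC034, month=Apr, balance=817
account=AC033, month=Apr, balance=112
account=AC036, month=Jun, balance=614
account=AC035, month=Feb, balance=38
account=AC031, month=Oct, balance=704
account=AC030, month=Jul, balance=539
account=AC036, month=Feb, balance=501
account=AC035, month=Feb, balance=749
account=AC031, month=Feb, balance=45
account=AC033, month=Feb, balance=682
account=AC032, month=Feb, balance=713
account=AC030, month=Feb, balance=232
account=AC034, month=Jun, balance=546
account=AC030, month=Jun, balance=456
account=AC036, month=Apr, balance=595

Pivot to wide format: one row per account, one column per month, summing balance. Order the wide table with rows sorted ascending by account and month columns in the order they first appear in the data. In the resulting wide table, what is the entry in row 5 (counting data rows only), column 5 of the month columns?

With rows sorted ascending by account, row 5 is account=AC034. month columns in first-appearance order: Jun, Oct, Jul, Feb, Apr; column 5 is Apr.
Long rows with account=AC034, month=Apr: 913 + 434 + 817 = 2164.

2164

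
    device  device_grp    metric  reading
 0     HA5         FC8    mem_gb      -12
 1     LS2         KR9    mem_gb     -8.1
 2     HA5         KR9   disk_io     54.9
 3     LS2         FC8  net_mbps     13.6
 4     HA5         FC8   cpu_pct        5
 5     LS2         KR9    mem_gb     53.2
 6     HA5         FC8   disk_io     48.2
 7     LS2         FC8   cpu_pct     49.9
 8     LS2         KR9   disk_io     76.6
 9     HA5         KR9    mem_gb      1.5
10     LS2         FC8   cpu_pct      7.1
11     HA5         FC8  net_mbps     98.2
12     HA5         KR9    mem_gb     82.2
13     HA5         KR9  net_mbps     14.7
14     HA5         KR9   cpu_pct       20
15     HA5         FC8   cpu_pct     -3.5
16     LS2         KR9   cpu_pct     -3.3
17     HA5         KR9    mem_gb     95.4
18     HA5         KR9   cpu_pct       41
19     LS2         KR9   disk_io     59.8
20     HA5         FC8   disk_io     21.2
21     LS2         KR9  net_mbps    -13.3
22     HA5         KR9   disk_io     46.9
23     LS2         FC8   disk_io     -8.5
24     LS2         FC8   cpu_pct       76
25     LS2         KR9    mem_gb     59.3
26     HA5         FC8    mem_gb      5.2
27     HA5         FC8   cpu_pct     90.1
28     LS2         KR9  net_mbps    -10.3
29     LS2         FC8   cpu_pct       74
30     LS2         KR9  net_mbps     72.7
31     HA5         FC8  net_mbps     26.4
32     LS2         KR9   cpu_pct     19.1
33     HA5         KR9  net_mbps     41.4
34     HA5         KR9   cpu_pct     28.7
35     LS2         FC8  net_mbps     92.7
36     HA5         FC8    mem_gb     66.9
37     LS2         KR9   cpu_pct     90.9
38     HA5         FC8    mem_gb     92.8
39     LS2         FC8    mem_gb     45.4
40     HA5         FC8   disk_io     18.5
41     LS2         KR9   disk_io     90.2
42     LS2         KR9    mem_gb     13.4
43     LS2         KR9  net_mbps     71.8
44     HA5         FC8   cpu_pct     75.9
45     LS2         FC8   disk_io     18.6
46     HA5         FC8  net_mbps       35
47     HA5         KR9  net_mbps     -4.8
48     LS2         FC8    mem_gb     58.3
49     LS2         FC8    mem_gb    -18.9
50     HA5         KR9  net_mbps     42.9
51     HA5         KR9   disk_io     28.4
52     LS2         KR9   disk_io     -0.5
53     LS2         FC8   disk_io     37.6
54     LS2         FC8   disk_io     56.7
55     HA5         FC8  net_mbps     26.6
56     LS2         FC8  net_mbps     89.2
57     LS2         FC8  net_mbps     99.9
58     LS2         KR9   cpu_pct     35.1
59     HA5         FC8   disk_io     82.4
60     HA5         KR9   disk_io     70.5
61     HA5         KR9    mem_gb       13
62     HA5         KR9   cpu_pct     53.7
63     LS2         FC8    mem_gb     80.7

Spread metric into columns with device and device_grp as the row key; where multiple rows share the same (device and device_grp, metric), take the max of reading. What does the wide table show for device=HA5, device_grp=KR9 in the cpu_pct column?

53.7

Rows with device=HA5, device_grp=KR9 and metric=cpu_pct: reading values are 20, 41, 28.7, 53.7.
max(20, 41, 28.7, 53.7) = 53.7.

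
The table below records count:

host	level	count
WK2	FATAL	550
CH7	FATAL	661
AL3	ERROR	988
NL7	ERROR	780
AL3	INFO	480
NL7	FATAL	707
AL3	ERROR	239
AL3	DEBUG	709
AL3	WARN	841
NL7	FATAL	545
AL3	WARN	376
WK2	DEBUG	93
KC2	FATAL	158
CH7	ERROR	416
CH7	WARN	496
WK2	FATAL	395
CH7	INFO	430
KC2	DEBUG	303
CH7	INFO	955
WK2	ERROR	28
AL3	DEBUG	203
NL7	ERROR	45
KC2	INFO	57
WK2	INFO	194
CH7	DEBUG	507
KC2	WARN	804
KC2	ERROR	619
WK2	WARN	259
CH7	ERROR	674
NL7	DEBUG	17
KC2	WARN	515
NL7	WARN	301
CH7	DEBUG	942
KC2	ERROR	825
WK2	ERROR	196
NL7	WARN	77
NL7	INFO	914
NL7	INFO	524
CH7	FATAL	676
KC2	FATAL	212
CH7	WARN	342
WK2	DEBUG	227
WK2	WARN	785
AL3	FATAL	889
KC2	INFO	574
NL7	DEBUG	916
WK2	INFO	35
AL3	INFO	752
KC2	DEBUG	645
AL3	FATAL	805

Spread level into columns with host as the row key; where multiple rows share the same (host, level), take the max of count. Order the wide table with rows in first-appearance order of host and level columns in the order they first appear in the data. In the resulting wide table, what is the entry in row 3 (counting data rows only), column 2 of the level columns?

With rows in first-appearance order of host, row 3 is host=AL3. level columns in first-appearance order: FATAL, ERROR, INFO, DEBUG, WARN; column 2 is ERROR.
Long rows with host=AL3, level=ERROR: max(988, 239) = 988.

988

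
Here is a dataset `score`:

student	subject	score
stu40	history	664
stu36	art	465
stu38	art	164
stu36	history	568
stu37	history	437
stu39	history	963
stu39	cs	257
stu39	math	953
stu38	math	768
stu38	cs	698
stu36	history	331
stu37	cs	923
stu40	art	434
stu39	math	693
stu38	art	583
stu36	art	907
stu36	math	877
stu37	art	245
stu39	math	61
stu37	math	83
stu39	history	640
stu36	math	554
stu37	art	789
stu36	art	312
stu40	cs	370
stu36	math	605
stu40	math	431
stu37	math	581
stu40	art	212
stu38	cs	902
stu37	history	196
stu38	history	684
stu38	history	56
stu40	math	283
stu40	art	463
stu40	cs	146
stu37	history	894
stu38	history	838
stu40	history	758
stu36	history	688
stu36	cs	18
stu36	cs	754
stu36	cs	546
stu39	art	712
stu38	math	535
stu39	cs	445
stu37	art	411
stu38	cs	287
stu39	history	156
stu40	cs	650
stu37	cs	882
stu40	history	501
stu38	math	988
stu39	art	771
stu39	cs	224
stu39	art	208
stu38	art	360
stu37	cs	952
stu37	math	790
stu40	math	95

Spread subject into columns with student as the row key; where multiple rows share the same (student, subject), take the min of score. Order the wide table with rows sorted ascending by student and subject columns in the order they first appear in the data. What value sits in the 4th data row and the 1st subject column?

156

With rows sorted ascending by student, row 4 is student=stu39. subject columns in first-appearance order: history, art, cs, math; column 1 is history.
Long rows with student=stu39, subject=history: min(963, 640, 156) = 156.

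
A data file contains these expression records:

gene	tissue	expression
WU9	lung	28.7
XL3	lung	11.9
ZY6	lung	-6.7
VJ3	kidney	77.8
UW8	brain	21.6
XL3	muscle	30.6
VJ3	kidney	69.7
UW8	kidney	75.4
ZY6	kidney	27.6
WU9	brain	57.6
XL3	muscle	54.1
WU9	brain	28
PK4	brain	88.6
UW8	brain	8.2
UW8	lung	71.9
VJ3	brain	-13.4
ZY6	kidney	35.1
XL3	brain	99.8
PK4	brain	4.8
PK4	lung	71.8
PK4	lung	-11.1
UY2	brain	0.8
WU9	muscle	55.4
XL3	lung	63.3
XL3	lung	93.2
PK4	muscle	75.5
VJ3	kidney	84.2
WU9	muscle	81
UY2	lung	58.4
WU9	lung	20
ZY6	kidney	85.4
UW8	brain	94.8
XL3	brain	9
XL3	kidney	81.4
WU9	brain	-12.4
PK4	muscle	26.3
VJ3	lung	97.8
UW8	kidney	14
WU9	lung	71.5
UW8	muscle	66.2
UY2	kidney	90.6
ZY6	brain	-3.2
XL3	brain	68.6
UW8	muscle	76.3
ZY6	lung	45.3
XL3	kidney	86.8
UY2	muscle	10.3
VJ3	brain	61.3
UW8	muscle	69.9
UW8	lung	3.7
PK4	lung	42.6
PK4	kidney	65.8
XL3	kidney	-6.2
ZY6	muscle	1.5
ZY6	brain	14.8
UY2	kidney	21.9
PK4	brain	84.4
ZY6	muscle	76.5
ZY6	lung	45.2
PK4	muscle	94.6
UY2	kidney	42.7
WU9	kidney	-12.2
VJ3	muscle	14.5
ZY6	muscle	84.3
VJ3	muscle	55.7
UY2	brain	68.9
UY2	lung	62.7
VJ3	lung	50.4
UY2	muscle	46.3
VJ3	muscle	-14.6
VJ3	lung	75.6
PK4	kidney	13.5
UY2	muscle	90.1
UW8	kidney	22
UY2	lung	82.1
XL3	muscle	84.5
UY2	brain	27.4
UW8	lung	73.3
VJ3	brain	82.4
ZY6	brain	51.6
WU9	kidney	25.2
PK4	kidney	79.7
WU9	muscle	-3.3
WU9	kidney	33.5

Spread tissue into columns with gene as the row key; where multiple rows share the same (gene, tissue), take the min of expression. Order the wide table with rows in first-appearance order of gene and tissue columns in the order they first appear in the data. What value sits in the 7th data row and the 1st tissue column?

With rows in first-appearance order of gene, row 7 is gene=UY2. tissue columns in first-appearance order: lung, kidney, brain, muscle; column 1 is lung.
Long rows with gene=UY2, tissue=lung: min(58.4, 62.7, 82.1) = 58.4.

58.4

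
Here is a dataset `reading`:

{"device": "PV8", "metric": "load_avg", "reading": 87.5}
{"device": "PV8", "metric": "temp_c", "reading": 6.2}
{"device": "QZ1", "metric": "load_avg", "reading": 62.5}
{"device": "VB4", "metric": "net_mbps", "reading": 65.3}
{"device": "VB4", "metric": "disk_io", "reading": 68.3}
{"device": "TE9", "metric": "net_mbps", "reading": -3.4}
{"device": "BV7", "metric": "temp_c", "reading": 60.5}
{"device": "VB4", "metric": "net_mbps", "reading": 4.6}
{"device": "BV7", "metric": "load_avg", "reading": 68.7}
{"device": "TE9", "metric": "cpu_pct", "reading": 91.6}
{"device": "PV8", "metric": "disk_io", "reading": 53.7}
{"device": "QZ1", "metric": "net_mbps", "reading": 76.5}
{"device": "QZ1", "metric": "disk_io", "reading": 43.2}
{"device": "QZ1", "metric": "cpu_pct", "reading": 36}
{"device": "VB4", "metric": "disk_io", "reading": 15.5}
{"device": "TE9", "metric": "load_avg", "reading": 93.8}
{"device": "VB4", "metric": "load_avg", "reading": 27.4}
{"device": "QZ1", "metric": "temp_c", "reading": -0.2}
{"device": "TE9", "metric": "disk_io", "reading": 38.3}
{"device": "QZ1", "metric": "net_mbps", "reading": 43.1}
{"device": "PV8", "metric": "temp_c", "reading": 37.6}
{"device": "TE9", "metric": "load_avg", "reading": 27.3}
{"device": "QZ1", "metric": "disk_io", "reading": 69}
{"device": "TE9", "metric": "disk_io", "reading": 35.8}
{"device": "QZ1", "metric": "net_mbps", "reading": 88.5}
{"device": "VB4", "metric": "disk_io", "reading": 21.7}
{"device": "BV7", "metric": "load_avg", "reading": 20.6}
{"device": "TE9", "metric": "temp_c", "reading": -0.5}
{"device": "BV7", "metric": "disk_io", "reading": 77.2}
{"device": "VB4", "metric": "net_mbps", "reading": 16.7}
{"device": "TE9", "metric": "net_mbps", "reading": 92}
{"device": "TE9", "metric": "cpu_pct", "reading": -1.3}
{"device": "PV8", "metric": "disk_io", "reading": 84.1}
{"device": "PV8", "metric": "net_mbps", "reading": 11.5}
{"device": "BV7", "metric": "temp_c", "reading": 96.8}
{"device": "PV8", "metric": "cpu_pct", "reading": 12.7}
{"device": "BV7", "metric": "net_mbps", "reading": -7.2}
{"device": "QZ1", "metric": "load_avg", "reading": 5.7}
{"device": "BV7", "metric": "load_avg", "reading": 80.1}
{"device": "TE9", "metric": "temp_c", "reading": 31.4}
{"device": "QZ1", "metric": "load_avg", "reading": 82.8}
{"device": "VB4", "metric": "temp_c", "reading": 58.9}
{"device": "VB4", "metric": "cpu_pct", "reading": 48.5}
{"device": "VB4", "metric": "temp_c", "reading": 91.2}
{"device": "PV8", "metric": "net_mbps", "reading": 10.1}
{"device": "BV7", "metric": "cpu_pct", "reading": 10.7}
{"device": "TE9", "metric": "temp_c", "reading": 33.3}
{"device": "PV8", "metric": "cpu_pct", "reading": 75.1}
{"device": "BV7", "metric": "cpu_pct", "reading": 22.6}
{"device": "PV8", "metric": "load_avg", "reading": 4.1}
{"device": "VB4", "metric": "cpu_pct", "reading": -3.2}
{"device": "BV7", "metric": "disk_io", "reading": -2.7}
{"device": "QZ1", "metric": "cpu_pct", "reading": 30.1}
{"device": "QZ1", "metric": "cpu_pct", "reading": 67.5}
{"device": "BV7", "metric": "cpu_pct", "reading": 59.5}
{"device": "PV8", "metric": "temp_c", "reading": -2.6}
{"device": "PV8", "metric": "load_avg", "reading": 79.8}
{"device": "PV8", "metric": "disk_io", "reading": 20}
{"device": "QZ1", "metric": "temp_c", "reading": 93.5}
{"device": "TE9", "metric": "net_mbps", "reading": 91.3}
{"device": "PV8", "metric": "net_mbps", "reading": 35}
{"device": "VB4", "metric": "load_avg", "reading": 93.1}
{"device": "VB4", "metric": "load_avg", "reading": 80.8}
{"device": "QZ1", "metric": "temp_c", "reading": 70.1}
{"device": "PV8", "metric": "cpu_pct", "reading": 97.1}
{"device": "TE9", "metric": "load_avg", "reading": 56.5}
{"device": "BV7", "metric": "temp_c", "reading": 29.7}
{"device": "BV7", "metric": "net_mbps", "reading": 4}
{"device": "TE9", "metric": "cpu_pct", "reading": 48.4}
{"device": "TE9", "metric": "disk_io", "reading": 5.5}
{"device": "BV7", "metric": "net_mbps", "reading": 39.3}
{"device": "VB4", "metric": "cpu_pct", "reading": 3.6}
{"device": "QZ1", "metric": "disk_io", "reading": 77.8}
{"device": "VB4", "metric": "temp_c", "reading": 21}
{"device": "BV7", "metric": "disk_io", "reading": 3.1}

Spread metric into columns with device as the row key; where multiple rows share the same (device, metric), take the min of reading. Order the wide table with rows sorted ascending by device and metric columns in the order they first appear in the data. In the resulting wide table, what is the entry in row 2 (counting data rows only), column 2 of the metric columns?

With rows sorted ascending by device, row 2 is device=PV8. metric columns in first-appearance order: load_avg, temp_c, net_mbps, disk_io, cpu_pct; column 2 is temp_c.
Long rows with device=PV8, metric=temp_c: min(6.2, 37.6, -2.6) = -2.6.

-2.6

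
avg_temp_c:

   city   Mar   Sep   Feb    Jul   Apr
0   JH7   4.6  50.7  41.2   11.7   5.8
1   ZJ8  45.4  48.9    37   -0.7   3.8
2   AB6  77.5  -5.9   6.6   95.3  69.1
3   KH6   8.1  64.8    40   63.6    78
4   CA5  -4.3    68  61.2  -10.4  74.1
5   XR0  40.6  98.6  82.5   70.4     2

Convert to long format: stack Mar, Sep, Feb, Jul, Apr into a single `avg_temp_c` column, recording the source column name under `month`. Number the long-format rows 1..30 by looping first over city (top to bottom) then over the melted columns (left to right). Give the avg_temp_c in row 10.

30 rows total (6 × 5). Row 10: index ⌊(10-1)/5⌋ = 1 into city → ZJ8; (10-1) mod 5 = 4 into the melted columns → Apr.
So row 10 is (ZJ8, Apr, 3.8); avg_temp_c = 3.8.

3.8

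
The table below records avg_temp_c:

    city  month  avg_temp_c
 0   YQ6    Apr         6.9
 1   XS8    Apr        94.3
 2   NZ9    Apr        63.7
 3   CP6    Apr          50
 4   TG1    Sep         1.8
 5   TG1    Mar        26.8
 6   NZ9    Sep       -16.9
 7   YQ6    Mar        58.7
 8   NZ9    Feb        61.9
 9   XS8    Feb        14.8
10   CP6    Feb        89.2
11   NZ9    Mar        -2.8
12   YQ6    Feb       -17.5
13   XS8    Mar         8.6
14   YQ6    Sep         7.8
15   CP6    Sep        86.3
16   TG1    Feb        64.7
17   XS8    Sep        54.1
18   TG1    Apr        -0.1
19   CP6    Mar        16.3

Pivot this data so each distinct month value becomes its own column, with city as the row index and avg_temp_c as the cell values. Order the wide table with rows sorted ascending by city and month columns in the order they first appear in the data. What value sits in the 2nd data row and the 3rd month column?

-2.8

With rows sorted ascending by city, row 2 is city=NZ9. month columns in first-appearance order: Apr, Sep, Mar, Feb; column 3 is Mar.
Long rows with city=NZ9, month=Mar: avg_temp_c = -2.8.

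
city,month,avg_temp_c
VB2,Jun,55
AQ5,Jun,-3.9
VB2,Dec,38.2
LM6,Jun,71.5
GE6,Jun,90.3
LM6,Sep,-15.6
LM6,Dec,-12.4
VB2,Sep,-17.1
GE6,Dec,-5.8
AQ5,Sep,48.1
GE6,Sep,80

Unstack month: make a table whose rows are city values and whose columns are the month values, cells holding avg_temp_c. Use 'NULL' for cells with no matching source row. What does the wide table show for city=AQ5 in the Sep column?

48.1

The long row with city=AQ5, month=Sep has avg_temp_c=48.1.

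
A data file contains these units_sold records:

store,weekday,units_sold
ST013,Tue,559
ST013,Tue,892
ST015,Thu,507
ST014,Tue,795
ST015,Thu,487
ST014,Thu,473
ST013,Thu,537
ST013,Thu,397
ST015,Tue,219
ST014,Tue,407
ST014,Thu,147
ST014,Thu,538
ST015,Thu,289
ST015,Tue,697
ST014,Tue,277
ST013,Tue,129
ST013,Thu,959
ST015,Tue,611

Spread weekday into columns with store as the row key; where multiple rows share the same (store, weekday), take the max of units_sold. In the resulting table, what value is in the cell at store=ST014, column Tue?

Rows with store=ST014 and weekday=Tue: units_sold values are 795, 407, 277.
max(795, 407, 277) = 795.

795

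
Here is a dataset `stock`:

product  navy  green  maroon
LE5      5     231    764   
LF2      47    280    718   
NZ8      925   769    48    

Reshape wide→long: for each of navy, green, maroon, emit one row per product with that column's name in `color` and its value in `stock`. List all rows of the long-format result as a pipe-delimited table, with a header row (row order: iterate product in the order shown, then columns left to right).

| product | color | stock |
| LE5 | navy | 5 |
| LE5 | green | 231 |
| LE5 | maroon | 764 |
| LF2 | navy | 47 |
| LF2 | green | 280 |
| LF2 | maroon | 718 |
| NZ8 | navy | 925 |
| NZ8 | green | 769 |
| NZ8 | maroon | 48 |

Each (product, column) pair becomes one row: 3 × 3 = 9 rows.
For example, (LE5, navy) → stock=5.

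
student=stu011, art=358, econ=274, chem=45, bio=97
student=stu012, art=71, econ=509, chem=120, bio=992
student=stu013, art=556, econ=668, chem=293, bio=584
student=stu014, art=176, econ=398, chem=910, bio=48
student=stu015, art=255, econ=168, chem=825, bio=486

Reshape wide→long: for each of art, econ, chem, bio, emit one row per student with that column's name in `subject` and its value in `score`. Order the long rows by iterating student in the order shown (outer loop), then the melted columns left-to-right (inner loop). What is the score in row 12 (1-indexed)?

584

20 rows total (5 × 4). Row 12: index ⌊(12-1)/4⌋ = 2 into student → stu013; (12-1) mod 4 = 3 into the melted columns → bio.
So row 12 is (stu013, bio, 584); score = 584.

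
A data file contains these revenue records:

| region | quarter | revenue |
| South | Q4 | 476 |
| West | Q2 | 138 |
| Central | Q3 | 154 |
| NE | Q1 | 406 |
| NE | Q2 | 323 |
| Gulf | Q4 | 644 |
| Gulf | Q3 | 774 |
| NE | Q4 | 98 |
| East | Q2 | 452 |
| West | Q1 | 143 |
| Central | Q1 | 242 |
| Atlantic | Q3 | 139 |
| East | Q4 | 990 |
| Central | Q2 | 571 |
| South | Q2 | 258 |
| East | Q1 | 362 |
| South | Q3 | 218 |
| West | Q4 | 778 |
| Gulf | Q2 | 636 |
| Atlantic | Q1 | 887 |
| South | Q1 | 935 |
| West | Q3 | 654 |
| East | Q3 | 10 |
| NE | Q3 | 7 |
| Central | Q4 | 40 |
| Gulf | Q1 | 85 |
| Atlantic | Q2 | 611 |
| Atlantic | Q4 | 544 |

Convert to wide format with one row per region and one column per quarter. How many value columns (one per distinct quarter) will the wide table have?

4

4 distinct quarter values: Q1, Q2, Q3, Q4.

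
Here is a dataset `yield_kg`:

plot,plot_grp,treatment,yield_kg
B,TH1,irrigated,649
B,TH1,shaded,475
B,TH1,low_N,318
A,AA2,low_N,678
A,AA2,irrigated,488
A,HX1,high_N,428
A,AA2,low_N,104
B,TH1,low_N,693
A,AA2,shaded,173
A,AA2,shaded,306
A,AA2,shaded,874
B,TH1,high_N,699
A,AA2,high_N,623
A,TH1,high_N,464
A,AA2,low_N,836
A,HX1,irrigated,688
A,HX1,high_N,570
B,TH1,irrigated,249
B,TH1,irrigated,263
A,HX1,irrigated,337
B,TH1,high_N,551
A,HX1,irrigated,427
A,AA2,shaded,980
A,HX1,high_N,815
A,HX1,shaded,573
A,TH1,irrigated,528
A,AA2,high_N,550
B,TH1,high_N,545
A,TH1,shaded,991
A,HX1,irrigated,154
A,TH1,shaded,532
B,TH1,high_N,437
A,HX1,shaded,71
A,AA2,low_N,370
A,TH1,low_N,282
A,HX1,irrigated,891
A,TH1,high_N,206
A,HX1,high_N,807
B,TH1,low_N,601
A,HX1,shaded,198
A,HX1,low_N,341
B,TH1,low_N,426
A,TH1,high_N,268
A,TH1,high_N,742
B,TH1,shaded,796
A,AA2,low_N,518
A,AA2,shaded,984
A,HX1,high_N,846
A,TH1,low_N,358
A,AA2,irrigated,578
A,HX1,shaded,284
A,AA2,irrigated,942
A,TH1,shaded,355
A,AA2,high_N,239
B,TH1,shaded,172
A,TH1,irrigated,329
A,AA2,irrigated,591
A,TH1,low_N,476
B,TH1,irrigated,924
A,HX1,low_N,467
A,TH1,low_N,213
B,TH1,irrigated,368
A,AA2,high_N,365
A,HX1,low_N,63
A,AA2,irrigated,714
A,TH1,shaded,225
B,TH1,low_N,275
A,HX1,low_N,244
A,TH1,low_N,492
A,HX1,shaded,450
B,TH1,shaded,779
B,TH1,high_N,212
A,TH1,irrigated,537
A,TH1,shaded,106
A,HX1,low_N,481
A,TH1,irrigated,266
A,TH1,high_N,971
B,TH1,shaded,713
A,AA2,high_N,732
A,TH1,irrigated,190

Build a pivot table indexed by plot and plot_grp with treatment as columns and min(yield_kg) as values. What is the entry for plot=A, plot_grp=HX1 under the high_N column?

428

Rows with plot=A, plot_grp=HX1 and treatment=high_N: yield_kg values are 428, 570, 815, 807, 846.
min(428, 570, 815, 807, 846) = 428.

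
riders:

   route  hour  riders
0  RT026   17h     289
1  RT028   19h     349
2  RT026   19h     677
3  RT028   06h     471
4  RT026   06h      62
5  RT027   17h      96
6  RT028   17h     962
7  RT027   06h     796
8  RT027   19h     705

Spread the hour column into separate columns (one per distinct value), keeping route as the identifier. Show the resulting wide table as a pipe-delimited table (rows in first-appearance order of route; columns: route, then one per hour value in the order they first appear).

Columns: route plus the 3 distinct hour values (17h, 19h, 06h).
For example, row RT026 column 17h takes riders=289 from the long row (RT026, 17h).

| route | 17h | 19h | 06h |
| RT026 | 289 | 677 | 62 |
| RT028 | 962 | 349 | 471 |
| RT027 | 96 | 705 | 796 |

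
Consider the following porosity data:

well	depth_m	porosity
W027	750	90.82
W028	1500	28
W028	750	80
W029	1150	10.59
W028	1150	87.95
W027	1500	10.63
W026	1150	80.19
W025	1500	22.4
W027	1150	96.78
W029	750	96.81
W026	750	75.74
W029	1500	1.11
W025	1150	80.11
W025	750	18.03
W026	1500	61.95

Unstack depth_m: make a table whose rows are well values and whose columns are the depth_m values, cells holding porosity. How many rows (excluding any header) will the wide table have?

5

5 distinct well values → 5 rows.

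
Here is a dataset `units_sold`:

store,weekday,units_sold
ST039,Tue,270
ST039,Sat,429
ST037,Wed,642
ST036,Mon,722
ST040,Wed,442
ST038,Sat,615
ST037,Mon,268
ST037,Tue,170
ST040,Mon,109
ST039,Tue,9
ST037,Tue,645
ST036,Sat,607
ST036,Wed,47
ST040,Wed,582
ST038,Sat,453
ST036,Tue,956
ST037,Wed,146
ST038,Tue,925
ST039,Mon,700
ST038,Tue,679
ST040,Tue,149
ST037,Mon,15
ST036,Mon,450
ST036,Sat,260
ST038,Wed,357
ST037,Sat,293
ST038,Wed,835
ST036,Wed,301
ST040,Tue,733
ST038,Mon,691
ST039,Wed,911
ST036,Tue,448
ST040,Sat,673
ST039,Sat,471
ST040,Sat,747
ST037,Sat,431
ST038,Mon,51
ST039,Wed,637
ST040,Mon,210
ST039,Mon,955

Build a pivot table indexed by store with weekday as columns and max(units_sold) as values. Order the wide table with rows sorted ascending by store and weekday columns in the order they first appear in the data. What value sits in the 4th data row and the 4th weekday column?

With rows sorted ascending by store, row 4 is store=ST039. weekday columns in first-appearance order: Tue, Sat, Wed, Mon; column 4 is Mon.
Long rows with store=ST039, weekday=Mon: max(700, 955) = 955.

955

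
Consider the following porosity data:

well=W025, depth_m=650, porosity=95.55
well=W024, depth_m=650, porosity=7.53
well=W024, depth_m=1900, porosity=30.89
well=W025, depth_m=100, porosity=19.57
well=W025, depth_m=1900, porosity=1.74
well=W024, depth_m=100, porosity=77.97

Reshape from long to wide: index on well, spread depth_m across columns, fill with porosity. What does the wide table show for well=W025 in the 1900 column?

1.74

Wide layout: rows indexed by well, columns are the 3 distinct depth_m values (650, 1900, 100).
Cell (well=W025, depth_m=1900) draws from the long row where well=W025 and depth_m=1900, which has porosity=1.74.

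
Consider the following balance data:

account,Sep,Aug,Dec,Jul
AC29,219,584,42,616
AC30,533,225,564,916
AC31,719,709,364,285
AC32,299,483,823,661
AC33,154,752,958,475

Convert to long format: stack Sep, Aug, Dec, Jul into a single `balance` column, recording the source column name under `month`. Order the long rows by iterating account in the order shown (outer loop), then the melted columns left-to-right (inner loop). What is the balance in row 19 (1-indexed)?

20 rows total (5 × 4). Row 19: index ⌊(19-1)/4⌋ = 4 into account → AC33; (19-1) mod 4 = 2 into the melted columns → Dec.
So row 19 is (AC33, Dec, 958); balance = 958.

958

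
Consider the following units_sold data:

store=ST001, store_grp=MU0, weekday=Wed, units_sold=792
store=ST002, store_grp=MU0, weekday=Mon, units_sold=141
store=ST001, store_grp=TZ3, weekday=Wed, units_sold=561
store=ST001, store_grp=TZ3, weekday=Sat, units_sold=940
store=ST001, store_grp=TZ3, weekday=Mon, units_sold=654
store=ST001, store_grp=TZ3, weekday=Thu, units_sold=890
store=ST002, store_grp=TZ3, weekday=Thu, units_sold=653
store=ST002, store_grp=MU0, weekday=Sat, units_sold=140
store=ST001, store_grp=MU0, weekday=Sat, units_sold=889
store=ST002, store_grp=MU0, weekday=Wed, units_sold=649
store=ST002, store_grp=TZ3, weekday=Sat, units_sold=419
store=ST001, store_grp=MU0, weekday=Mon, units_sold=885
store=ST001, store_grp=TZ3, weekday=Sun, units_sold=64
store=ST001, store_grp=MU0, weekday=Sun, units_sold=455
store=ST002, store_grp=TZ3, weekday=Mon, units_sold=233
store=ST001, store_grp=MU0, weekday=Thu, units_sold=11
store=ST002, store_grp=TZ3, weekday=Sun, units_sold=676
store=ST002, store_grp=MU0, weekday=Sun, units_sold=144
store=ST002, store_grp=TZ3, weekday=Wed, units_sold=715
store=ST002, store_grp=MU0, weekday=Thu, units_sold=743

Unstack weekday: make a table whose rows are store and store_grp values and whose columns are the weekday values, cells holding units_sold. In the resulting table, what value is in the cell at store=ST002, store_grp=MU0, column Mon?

141

Wide layout: rows indexed by store and store_grp, columns are the 5 distinct weekday values (Wed, Mon, Sat, Thu, Sun).
Cell (store=ST002, store_grp=MU0, weekday=Mon) draws from the long row where store=ST002, store_grp=MU0 and weekday=Mon, which has units_sold=141.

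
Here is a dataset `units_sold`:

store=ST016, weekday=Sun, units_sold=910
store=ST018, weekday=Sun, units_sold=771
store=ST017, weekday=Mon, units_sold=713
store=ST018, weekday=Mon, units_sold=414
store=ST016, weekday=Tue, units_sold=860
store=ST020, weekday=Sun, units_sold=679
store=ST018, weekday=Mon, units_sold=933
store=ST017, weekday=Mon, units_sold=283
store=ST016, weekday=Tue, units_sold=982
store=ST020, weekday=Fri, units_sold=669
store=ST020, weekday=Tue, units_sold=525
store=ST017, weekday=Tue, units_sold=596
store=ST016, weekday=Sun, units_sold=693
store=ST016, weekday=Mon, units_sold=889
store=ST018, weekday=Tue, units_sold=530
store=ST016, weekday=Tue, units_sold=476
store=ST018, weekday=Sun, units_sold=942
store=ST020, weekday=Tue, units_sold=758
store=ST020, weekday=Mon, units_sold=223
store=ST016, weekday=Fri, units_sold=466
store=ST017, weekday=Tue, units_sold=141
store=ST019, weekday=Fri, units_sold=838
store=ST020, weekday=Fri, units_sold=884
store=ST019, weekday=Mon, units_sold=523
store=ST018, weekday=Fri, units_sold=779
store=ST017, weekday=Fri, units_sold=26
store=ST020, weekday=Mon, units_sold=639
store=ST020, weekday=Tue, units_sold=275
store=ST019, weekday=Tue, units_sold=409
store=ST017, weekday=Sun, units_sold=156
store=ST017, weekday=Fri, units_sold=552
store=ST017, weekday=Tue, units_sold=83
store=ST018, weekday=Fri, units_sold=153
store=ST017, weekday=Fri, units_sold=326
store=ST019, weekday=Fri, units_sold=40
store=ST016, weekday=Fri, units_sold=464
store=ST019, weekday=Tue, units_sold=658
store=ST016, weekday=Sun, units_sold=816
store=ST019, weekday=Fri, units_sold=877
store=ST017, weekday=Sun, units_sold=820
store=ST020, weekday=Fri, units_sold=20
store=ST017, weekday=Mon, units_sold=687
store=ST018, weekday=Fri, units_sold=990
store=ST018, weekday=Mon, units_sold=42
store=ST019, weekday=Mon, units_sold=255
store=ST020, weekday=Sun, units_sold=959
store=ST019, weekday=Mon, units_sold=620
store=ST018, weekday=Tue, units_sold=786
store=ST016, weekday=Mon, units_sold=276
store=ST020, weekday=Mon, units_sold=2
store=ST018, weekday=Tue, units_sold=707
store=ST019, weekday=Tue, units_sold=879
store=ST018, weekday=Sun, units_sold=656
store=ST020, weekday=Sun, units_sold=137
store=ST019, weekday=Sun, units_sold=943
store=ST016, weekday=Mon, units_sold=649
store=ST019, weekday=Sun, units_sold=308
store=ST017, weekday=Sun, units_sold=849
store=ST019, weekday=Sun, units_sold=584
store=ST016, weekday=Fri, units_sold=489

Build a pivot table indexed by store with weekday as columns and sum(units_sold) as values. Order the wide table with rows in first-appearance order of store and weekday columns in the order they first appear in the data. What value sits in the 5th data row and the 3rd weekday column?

1946

With rows in first-appearance order of store, row 5 is store=ST019. weekday columns in first-appearance order: Sun, Mon, Tue, Fri; column 3 is Tue.
Long rows with store=ST019, weekday=Tue: 409 + 658 + 879 = 1946.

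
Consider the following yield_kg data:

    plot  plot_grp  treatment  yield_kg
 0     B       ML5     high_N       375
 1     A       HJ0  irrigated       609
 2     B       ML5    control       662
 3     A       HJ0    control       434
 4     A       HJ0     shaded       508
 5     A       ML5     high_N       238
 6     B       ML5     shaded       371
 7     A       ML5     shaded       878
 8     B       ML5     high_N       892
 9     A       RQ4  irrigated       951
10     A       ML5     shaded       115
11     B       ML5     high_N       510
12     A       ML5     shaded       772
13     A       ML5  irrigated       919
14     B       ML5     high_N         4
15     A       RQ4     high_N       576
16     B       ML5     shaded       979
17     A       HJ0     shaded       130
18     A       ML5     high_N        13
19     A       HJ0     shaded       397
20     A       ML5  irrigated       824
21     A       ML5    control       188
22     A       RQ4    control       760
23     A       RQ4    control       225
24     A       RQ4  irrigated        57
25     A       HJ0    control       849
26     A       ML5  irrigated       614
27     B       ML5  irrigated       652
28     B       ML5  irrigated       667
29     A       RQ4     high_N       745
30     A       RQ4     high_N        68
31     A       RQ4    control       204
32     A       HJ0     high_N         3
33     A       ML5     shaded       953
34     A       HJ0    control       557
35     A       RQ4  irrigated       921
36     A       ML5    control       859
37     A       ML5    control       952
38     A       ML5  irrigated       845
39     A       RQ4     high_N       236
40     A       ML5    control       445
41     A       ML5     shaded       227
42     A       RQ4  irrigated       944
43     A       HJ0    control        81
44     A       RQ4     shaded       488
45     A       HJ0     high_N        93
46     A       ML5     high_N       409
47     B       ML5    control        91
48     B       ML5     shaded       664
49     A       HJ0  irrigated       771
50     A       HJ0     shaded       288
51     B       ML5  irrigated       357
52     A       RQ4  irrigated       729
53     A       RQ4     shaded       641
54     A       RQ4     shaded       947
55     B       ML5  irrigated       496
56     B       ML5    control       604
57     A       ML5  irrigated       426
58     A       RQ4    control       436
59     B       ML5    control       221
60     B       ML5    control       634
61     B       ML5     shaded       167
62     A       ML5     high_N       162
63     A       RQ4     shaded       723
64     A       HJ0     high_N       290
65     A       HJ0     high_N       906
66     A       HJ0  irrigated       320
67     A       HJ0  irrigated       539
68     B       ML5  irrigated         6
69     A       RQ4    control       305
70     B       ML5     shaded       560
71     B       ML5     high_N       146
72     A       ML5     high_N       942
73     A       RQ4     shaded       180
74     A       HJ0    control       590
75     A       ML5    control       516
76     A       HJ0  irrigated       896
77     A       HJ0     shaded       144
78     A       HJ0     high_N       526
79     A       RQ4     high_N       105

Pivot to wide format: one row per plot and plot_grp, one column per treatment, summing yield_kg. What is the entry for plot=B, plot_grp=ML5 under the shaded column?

Rows with plot=B, plot_grp=ML5 and treatment=shaded: yield_kg values are 371, 979, 664, 167, 560.
371 + 979 + 664 + 167 + 560 = 2741.

2741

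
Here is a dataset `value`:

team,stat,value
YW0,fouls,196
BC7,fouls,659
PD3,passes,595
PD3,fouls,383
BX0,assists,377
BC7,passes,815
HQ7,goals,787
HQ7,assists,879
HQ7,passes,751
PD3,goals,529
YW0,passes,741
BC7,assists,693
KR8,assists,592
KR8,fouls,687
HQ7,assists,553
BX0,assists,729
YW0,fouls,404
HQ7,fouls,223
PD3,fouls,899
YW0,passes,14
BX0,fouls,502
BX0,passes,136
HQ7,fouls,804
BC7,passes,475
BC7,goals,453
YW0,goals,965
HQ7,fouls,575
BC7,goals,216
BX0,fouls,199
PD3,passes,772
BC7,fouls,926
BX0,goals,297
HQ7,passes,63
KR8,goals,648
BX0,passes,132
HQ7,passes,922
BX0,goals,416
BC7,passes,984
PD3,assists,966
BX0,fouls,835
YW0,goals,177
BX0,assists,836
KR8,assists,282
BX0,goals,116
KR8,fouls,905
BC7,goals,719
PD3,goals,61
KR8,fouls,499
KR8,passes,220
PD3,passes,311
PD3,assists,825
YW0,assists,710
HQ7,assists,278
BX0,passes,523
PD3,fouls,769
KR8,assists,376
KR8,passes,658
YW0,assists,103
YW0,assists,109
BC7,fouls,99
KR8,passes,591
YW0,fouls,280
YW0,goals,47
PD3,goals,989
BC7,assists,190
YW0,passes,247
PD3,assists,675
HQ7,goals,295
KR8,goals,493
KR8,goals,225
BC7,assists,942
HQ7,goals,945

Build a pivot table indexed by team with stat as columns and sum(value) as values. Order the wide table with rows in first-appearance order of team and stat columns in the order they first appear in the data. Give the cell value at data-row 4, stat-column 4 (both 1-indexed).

With rows in first-appearance order of team, row 4 is team=BX0. stat columns in first-appearance order: fouls, passes, assists, goals; column 4 is goals.
Long rows with team=BX0, stat=goals: 297 + 416 + 116 = 829.

829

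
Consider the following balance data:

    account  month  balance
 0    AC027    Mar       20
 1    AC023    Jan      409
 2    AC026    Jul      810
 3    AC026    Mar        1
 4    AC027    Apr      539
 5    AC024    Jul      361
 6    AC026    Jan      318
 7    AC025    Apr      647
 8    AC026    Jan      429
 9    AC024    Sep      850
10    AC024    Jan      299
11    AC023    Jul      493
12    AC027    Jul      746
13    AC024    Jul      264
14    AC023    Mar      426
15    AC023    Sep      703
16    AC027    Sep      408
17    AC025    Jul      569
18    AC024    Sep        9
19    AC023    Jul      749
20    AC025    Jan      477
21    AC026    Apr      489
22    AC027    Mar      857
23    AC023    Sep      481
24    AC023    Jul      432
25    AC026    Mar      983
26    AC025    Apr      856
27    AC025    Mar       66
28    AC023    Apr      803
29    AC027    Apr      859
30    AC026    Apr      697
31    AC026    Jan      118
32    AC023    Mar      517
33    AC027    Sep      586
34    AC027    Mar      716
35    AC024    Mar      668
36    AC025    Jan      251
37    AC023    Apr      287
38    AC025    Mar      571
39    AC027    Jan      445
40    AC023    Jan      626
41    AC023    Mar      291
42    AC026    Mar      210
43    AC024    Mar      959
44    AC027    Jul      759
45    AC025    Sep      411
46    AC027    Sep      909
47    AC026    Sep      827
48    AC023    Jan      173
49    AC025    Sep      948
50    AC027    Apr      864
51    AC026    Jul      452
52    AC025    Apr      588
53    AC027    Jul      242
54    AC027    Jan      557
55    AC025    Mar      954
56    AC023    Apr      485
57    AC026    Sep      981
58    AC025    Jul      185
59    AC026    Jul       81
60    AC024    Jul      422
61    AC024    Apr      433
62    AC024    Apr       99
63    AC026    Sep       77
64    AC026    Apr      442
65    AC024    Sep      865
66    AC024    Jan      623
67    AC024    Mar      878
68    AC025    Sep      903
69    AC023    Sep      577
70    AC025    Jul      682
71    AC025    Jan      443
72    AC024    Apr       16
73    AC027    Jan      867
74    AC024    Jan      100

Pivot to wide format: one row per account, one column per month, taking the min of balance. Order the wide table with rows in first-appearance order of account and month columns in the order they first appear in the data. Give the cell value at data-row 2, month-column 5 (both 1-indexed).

With rows in first-appearance order of account, row 2 is account=AC023. month columns in first-appearance order: Mar, Jan, Jul, Apr, Sep; column 5 is Sep.
Long rows with account=AC023, month=Sep: min(703, 481, 577) = 481.

481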